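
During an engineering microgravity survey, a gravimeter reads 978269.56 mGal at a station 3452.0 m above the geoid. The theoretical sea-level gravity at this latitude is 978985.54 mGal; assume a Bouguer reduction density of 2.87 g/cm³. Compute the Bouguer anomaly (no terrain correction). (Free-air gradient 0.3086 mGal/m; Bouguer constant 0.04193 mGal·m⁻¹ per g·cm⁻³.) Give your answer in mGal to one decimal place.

-66.1

Free-air correction = 0.3086 × 3452.0 = 1065.29 mGal
Free-air anomaly = 978269.56 − 978985.54 + (1065.29) = 349.31 mGal
Bouguer slab correction = 0.04193 × 2.87 × 3452.0 = 415.41 mGal
Simple Bouguer anomaly = 349.31 − (415.41) = -66.10 mGal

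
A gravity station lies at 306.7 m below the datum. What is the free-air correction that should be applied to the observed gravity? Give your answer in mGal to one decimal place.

-94.6

Free-air correction = 0.3086 × -306.7 = -94.6 mGal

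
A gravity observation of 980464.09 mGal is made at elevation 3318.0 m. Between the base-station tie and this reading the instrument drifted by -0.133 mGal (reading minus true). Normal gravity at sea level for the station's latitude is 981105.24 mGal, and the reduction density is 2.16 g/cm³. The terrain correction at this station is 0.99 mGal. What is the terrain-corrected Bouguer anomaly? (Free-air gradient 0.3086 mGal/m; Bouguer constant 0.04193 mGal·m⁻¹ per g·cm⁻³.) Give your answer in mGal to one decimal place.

Drift-corrected reading = 980464.09 − (-0.133) = 980464.223 mGal
Free-air correction = 0.3086 × 3318.0 = 1023.93 mGal
Free-air anomaly = 980464.223 − 981105.24 + (1023.93) = 382.913 mGal
Bouguer slab correction = 0.04193 × 2.16 × 3318.0 = 300.51 mGal
Simple Bouguer anomaly = 382.913 − (300.51) = 82.403 mGal
Complete Bouguer anomaly = 82.403 + 0.99 = 83.393 mGal

83.4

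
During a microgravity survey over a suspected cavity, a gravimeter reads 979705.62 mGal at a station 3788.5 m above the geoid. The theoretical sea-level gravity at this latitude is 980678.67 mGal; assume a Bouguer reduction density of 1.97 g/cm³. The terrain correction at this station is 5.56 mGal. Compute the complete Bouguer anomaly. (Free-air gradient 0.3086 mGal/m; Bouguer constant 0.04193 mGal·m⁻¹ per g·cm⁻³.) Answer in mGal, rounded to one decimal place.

Free-air correction = 0.3086 × 3788.5 = 1169.13 mGal
Free-air anomaly = 979705.62 − 980678.67 + (1169.13) = 196.08 mGal
Bouguer slab correction = 0.04193 × 1.97 × 3788.5 = 312.94 mGal
Simple Bouguer anomaly = 196.08 − (312.94) = -116.86 mGal
Complete Bouguer anomaly = -116.86 + 5.56 = -111.30 mGal

-111.3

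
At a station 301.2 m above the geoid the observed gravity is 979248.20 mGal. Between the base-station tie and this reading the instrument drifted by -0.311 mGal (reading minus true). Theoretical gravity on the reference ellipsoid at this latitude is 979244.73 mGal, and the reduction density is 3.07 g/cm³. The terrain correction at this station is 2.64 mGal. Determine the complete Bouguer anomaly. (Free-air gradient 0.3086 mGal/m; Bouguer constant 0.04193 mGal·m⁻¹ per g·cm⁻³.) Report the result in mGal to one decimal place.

60.6

Drift-corrected reading = 979248.20 − (-0.311) = 979248.511 mGal
Free-air correction = 0.3086 × 301.2 = 92.95 mGal
Free-air anomaly = 979248.511 − 979244.73 + (92.95) = 96.731 mGal
Bouguer slab correction = 0.04193 × 3.07 × 301.2 = 38.77 mGal
Simple Bouguer anomaly = 96.731 − (38.77) = 57.961 mGal
Complete Bouguer anomaly = 57.961 + 2.64 = 60.601 mGal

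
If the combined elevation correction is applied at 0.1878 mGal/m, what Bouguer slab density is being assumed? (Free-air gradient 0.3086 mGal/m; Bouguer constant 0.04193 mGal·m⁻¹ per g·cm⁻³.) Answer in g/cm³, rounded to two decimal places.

2.88

0.1878 = 0.3086 − 0.04193 × ρ
ρ = (0.3086 − 0.1878) / 0.04193 = 2.88 g/cm³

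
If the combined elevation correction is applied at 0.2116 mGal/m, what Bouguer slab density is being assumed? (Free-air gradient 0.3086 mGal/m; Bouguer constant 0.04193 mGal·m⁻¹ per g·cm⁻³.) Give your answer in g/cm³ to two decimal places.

2.31

0.2116 = 0.3086 − 0.04193 × ρ
ρ = (0.3086 − 0.2116) / 0.04193 = 2.31 g/cm³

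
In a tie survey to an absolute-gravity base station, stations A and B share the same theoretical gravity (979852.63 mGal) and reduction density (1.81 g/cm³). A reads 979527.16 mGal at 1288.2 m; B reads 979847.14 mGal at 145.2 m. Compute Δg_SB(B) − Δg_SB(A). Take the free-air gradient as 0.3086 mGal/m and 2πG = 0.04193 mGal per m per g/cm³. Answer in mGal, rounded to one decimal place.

Δg_SB(A) = 979527.16 − 979852.63 + 0.3086×1288.2 − 0.04193×1.81×1288.2 = -25.70 mGal
Δg_SB(B) = 979847.14 − 979852.63 + 0.3086×145.2 − 0.04193×1.81×145.2 = 28.30 mGal
Difference = 28.30 − (-25.70) = 54.00 mGal

54.0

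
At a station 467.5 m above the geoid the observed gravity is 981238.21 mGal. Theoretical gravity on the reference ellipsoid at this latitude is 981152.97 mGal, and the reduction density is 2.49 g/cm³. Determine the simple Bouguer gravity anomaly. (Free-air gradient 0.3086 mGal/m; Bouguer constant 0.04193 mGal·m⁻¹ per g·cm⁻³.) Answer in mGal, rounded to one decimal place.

Free-air correction = 0.3086 × 467.5 = 144.27 mGal
Free-air anomaly = 981238.21 − 981152.97 + (144.27) = 229.51 mGal
Bouguer slab correction = 0.04193 × 2.49 × 467.5 = 48.81 mGal
Simple Bouguer anomaly = 229.51 − (48.81) = 180.70 mGal

180.7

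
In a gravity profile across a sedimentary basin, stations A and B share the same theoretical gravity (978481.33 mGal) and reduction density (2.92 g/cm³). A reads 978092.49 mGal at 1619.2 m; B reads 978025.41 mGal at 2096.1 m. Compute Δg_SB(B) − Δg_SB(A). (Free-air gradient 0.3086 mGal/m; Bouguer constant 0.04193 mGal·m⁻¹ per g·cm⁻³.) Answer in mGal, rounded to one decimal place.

Δg_SB(A) = 978092.49 − 978481.33 + 0.3086×1619.2 − 0.04193×2.92×1619.2 = -87.40 mGal
Δg_SB(B) = 978025.41 − 978481.33 + 0.3086×2096.1 − 0.04193×2.92×2096.1 = -65.70 mGal
Difference = -65.70 − (-87.40) = 21.70 mGal

21.7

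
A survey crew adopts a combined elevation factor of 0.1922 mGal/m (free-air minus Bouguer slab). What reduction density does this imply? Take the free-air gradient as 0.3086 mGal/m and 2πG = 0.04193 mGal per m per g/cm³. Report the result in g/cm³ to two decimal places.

2.78

0.1922 = 0.3086 − 0.04193 × ρ
ρ = (0.3086 − 0.1922) / 0.04193 = 2.78 g/cm³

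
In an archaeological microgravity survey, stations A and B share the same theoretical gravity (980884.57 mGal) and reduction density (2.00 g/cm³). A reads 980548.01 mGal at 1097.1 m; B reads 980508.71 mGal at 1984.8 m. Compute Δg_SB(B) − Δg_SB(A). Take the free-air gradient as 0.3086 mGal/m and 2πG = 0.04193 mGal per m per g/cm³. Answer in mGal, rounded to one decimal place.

Δg_SB(A) = 980548.01 − 980884.57 + 0.3086×1097.1 − 0.04193×2.00×1097.1 = -90.00 mGal
Δg_SB(B) = 980508.71 − 980884.57 + 0.3086×1984.8 − 0.04193×2.00×1984.8 = 70.20 mGal
Difference = 70.20 − (-90.00) = 160.20 mGal

160.2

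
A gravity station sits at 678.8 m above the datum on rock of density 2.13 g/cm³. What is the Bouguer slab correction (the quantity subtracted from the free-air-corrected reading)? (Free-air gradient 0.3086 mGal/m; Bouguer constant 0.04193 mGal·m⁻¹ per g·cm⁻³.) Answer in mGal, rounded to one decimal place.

60.6

Bouguer slab correction = 0.04193 × 2.13 × 678.8 = 60.6 mGal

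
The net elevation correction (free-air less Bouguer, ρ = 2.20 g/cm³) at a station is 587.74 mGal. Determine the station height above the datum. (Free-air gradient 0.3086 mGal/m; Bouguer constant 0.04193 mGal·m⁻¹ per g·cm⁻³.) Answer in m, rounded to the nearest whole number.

2717

Combined gradient = 0.3086 − 0.04193 × 2.20 = 0.2163540 mGal/m
h = 587.74 / 0.2163540 = 2716.57 m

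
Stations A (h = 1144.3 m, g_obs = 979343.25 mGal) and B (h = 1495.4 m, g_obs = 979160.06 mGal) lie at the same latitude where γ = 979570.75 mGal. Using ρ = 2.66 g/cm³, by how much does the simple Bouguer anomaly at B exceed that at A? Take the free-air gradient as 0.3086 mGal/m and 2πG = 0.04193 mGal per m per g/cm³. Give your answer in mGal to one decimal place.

-114.0

Δg_SB(A) = 979343.25 − 979570.75 + 0.3086×1144.3 − 0.04193×2.66×1144.3 = -2.00 mGal
Δg_SB(B) = 979160.06 − 979570.75 + 0.3086×1495.4 − 0.04193×2.66×1495.4 = -116.00 mGal
Difference = -116.00 − (-2.00) = -114.00 mGal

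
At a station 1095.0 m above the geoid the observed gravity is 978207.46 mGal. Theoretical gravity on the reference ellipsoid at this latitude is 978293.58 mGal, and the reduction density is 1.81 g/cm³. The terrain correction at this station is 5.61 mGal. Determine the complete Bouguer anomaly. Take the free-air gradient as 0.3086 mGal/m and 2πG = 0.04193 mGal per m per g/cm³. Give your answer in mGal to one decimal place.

Free-air correction = 0.3086 × 1095.0 = 337.92 mGal
Free-air anomaly = 978207.46 − 978293.58 + (337.92) = 251.80 mGal
Bouguer slab correction = 0.04193 × 1.81 × 1095.0 = 83.10 mGal
Simple Bouguer anomaly = 251.80 − (83.10) = 168.70 mGal
Complete Bouguer anomaly = 168.70 + 5.61 = 174.31 mGal

174.3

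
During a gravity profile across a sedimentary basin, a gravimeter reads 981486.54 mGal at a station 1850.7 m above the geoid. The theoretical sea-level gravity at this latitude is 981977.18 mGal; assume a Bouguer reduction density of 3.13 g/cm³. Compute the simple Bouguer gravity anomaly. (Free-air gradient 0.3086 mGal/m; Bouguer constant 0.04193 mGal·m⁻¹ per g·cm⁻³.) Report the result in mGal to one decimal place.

-162.4

Free-air correction = 0.3086 × 1850.7 = 571.13 mGal
Free-air anomaly = 981486.54 − 981977.18 + (571.13) = 80.49 mGal
Bouguer slab correction = 0.04193 × 3.13 × 1850.7 = 242.89 mGal
Simple Bouguer anomaly = 80.49 − (242.89) = -162.40 mGal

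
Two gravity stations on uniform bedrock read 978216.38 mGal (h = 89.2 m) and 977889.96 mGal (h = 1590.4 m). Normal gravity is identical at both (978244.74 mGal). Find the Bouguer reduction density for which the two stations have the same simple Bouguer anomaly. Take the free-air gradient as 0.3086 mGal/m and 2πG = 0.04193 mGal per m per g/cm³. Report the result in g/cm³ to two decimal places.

2.17

Δg_obs = 977889.96 − 978216.38 = -326.42 mGal over Δh = 1590.4 − 89.2 = 1501.2 m
Equal Bouguer anomalies ⇒ Δg_obs + (0.3086 − 0.04193ρ)·Δh = 0
0.3086 − 0.04193ρ = −Δg_obs/Δh = 0.21744
ρ = (0.3086 − 0.21744) / 0.04193 = 2.17 g/cm³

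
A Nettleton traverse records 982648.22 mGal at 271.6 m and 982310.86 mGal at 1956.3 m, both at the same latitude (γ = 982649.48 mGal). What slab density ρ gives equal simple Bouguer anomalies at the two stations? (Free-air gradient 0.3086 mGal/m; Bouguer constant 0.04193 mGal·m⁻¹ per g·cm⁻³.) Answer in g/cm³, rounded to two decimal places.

Δg_obs = 982310.86 − 982648.22 = -337.36 mGal over Δh = 1956.3 − 271.6 = 1684.7 m
Equal Bouguer anomalies ⇒ Δg_obs + (0.3086 − 0.04193ρ)·Δh = 0
0.3086 − 0.04193ρ = −Δg_obs/Δh = 0.20025
ρ = (0.3086 − 0.20025) / 0.04193 = 2.58 g/cm³

2.58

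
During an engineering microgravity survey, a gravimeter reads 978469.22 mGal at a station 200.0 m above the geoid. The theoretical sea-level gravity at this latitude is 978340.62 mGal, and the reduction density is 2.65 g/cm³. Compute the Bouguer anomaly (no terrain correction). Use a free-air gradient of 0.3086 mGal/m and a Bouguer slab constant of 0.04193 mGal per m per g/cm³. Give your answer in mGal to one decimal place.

168.1

Free-air correction = 0.3086 × 200.0 = 61.72 mGal
Free-air anomaly = 978469.22 − 978340.62 + (61.72) = 190.32 mGal
Bouguer slab correction = 0.04193 × 2.65 × 200.0 = 22.22 mGal
Simple Bouguer anomaly = 190.32 − (22.22) = 168.10 mGal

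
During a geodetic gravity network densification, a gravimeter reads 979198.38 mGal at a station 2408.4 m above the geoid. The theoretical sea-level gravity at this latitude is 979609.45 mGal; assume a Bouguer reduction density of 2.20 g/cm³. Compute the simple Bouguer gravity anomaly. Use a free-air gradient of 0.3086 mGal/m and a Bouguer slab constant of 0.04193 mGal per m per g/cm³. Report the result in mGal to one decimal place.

110.0

Free-air correction = 0.3086 × 2408.4 = 743.23 mGal
Free-air anomaly = 979198.38 − 979609.45 + (743.23) = 332.16 mGal
Bouguer slab correction = 0.04193 × 2.20 × 2408.4 = 222.17 mGal
Simple Bouguer anomaly = 332.16 − (222.17) = 109.99 mGal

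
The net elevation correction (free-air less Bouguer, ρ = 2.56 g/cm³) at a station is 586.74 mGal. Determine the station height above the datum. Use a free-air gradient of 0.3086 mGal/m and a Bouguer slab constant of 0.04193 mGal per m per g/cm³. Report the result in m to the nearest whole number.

Combined gradient = 0.3086 − 0.04193 × 2.56 = 0.2012592 mGal/m
h = 586.74 / 0.2012592 = 2915.34 m

2915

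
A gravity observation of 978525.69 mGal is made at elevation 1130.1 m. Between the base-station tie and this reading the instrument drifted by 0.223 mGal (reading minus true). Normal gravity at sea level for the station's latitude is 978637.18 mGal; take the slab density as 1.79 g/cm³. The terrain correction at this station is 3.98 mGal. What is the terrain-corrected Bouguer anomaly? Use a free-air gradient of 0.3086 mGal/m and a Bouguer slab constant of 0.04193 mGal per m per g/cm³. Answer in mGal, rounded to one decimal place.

Drift-corrected reading = 978525.69 − (0.223) = 978525.467 mGal
Free-air correction = 0.3086 × 1130.1 = 348.75 mGal
Free-air anomaly = 978525.467 − 978637.18 + (348.75) = 237.037 mGal
Bouguer slab correction = 0.04193 × 1.79 × 1130.1 = 84.82 mGal
Simple Bouguer anomaly = 237.037 − (84.82) = 152.217 mGal
Complete Bouguer anomaly = 152.217 + 3.98 = 156.197 mGal

156.2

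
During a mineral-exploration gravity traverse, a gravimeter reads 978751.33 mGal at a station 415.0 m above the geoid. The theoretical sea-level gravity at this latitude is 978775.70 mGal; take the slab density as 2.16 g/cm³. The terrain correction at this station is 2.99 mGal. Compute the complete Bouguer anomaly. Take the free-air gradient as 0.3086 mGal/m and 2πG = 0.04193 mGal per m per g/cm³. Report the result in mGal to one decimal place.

69.1

Free-air correction = 0.3086 × 415.0 = 128.07 mGal
Free-air anomaly = 978751.33 − 978775.70 + (128.07) = 103.70 mGal
Bouguer slab correction = 0.04193 × 2.16 × 415.0 = 37.59 mGal
Simple Bouguer anomaly = 103.70 − (37.59) = 66.11 mGal
Complete Bouguer anomaly = 66.11 + 2.99 = 69.10 mGal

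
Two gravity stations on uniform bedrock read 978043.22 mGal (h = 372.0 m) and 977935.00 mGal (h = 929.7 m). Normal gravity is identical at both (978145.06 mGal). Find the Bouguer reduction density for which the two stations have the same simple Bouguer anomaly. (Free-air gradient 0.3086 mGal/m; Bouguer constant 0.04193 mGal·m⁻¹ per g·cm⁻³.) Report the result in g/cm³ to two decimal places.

Δg_obs = 977935.00 − 978043.22 = -108.22 mGal over Δh = 929.7 − 372.0 = 557.7 m
Equal Bouguer anomalies ⇒ Δg_obs + (0.3086 − 0.04193ρ)·Δh = 0
0.3086 − 0.04193ρ = −Δg_obs/Δh = 0.19405
ρ = (0.3086 − 0.19405) / 0.04193 = 2.73 g/cm³

2.73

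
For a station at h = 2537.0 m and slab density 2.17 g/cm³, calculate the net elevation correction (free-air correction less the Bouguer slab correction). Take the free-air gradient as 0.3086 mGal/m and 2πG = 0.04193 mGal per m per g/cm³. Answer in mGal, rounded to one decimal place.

552.1

Combined gradient = 0.3086 − 0.04193 × 2.17 = 0.2176119 mGal/m
Combined elevation correction = 0.2176119 × 2537.0 = 552.1 mGal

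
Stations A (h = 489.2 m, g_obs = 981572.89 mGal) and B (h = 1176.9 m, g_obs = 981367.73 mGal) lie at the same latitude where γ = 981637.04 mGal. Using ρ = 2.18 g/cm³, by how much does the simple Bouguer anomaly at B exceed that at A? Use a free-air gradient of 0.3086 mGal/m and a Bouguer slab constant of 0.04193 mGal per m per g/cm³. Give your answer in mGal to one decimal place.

Δg_SB(A) = 981572.89 − 981637.04 + 0.3086×489.2 − 0.04193×2.18×489.2 = 42.10 mGal
Δg_SB(B) = 981367.73 − 981637.04 + 0.3086×1176.9 − 0.04193×2.18×1176.9 = -13.70 mGal
Difference = -13.70 − (42.10) = -55.80 mGal

-55.8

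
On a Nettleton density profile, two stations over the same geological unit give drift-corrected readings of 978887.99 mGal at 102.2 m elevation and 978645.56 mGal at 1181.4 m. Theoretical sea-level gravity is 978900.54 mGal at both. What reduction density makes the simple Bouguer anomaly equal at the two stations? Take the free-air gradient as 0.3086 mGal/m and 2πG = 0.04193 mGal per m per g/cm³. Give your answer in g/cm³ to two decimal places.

2.00

Δg_obs = 978645.56 − 978887.99 = -242.43 mGal over Δh = 1181.4 − 102.2 = 1079.2 m
Equal Bouguer anomalies ⇒ Δg_obs + (0.3086 − 0.04193ρ)·Δh = 0
0.3086 − 0.04193ρ = −Δg_obs/Δh = 0.22464
ρ = (0.3086 − 0.22464) / 0.04193 = 2.00 g/cm³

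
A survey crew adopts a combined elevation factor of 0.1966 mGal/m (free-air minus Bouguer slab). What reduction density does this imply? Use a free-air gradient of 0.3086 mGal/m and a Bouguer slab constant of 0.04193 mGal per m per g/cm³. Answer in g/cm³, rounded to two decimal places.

0.1966 = 0.3086 − 0.04193 × ρ
ρ = (0.3086 − 0.1966) / 0.04193 = 2.67 g/cm³

2.67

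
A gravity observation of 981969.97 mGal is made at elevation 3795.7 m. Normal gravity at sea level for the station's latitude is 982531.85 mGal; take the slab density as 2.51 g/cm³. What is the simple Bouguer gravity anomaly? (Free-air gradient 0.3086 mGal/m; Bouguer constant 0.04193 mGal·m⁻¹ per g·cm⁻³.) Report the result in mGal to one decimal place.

Free-air correction = 0.3086 × 3795.7 = 1171.35 mGal
Free-air anomaly = 981969.97 − 982531.85 + (1171.35) = 609.47 mGal
Bouguer slab correction = 0.04193 × 2.51 × 3795.7 = 399.48 mGal
Simple Bouguer anomaly = 609.47 − (399.48) = 209.99 mGal

210.0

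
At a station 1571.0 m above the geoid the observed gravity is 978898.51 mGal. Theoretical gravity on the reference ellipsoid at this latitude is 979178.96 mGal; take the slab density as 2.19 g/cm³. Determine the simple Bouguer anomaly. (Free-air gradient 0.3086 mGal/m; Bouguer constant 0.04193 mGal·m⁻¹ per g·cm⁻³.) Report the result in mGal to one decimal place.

Free-air correction = 0.3086 × 1571.0 = 484.81 mGal
Free-air anomaly = 978898.51 − 979178.96 + (484.81) = 204.36 mGal
Bouguer slab correction = 0.04193 × 2.19 × 1571.0 = 144.26 mGal
Simple Bouguer anomaly = 204.36 − (144.26) = 60.10 mGal

60.1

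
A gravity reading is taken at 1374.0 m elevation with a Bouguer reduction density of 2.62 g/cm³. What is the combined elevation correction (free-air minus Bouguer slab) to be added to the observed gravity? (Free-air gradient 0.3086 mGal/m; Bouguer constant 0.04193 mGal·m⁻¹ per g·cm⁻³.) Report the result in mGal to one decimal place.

Combined gradient = 0.3086 − 0.04193 × 2.62 = 0.1987434 mGal/m
Combined elevation correction = 0.1987434 × 1374.0 = 273.1 mGal

273.1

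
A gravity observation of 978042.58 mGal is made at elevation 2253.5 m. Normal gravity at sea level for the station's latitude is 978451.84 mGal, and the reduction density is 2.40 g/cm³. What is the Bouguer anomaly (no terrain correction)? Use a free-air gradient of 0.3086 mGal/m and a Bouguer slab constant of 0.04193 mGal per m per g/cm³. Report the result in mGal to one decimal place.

Free-air correction = 0.3086 × 2253.5 = 695.43 mGal
Free-air anomaly = 978042.58 − 978451.84 + (695.43) = 286.17 mGal
Bouguer slab correction = 0.04193 × 2.40 × 2253.5 = 226.77 mGal
Simple Bouguer anomaly = 286.17 − (226.77) = 59.40 mGal

59.4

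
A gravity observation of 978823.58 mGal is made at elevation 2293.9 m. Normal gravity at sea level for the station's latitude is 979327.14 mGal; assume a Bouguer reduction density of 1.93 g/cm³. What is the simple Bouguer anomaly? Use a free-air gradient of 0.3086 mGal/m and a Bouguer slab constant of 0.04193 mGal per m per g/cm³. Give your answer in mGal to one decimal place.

Free-air correction = 0.3086 × 2293.9 = 707.90 mGal
Free-air anomaly = 978823.58 − 979327.14 + (707.90) = 204.34 mGal
Bouguer slab correction = 0.04193 × 1.93 × 2293.9 = 185.63 mGal
Simple Bouguer anomaly = 204.34 − (185.63) = 18.71 mGal

18.7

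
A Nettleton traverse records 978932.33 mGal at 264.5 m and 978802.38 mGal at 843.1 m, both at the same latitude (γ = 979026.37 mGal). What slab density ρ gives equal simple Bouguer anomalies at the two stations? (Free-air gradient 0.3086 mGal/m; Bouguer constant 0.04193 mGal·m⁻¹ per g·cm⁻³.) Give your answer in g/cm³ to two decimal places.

2.00

Δg_obs = 978802.38 − 978932.33 = -129.95 mGal over Δh = 843.1 − 264.5 = 578.6 m
Equal Bouguer anomalies ⇒ Δg_obs + (0.3086 − 0.04193ρ)·Δh = 0
0.3086 − 0.04193ρ = −Δg_obs/Δh = 0.22459
ρ = (0.3086 − 0.22459) / 0.04193 = 2.00 g/cm³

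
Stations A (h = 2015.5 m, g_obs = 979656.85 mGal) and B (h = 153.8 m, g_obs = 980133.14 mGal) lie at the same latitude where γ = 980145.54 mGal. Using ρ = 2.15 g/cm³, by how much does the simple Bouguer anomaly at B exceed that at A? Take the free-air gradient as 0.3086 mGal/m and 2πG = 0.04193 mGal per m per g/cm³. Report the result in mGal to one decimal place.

Δg_SB(A) = 979656.85 − 980145.54 + 0.3086×2015.5 − 0.04193×2.15×2015.5 = -48.40 mGal
Δg_SB(B) = 980133.14 − 980145.54 + 0.3086×153.8 − 0.04193×2.15×153.8 = 21.20 mGal
Difference = 21.20 − (-48.40) = 69.60 mGal

69.6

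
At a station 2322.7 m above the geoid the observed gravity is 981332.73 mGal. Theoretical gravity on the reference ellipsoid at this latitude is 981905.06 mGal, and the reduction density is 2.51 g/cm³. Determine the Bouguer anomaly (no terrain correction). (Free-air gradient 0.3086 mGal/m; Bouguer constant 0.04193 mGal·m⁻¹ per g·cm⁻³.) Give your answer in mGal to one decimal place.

Free-air correction = 0.3086 × 2322.7 = 716.79 mGal
Free-air anomaly = 981332.73 − 981905.06 + (716.79) = 144.46 mGal
Bouguer slab correction = 0.04193 × 2.51 × 2322.7 = 244.45 mGal
Simple Bouguer anomaly = 144.46 − (244.45) = -99.99 mGal

-100.0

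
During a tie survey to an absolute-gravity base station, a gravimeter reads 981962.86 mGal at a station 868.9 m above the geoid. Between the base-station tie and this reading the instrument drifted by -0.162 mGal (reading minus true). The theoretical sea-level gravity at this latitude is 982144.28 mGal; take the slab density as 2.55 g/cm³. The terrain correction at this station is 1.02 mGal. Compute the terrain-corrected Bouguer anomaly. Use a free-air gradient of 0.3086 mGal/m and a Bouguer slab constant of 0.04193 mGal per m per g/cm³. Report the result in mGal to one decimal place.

Drift-corrected reading = 981962.86 − (-0.162) = 981963.022 mGal
Free-air correction = 0.3086 × 868.9 = 268.14 mGal
Free-air anomaly = 981963.022 − 982144.28 + (268.14) = 86.882 mGal
Bouguer slab correction = 0.04193 × 2.55 × 868.9 = 92.90 mGal
Simple Bouguer anomaly = 86.882 − (92.90) = -6.018 mGal
Complete Bouguer anomaly = -6.018 + 1.02 = -4.998 mGal

-5.0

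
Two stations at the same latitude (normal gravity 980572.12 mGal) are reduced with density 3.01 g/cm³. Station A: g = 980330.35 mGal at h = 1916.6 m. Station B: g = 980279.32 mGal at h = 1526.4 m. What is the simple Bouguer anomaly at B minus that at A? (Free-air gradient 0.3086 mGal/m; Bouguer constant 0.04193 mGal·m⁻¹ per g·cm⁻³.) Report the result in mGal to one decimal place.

-122.2

Δg_SB(A) = 980330.35 − 980572.12 + 0.3086×1916.6 − 0.04193×3.01×1916.6 = 107.80 mGal
Δg_SB(B) = 980279.32 − 980572.12 + 0.3086×1526.4 − 0.04193×3.01×1526.4 = -14.40 mGal
Difference = -14.40 − (107.80) = -122.20 mGal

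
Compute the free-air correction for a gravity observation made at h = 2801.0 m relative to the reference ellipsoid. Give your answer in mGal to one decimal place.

864.4

Free-air correction = 0.3086 × 2801.0 = 864.4 mGal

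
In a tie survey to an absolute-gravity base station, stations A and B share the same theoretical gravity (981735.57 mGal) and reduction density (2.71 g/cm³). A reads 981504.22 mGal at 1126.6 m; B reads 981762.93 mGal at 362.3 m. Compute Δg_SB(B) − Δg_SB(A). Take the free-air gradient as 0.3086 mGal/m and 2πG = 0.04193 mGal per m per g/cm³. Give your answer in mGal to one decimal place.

Δg_SB(A) = 981504.22 − 981735.57 + 0.3086×1126.6 − 0.04193×2.71×1126.6 = -11.70 mGal
Δg_SB(B) = 981762.93 − 981735.57 + 0.3086×362.3 − 0.04193×2.71×362.3 = 98.00 mGal
Difference = 98.00 − (-11.70) = 109.70 mGal

109.7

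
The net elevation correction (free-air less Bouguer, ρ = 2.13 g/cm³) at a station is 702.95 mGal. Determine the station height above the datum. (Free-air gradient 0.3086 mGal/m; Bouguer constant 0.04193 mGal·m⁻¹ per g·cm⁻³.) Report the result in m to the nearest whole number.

3206

Combined gradient = 0.3086 − 0.04193 × 2.13 = 0.2192891 mGal/m
h = 702.95 / 0.2192891 = 3205.59 m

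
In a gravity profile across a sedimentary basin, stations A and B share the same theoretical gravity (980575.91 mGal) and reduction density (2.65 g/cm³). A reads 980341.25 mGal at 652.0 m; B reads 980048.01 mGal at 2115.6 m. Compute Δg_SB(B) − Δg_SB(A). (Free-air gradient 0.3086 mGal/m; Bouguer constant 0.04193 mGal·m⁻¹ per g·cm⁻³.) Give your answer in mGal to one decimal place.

-4.2

Δg_SB(A) = 980341.25 − 980575.91 + 0.3086×652.0 − 0.04193×2.65×652.0 = -105.90 mGal
Δg_SB(B) = 980048.01 − 980575.91 + 0.3086×2115.6 − 0.04193×2.65×2115.6 = -110.10 mGal
Difference = -110.10 − (-105.90) = -4.20 mGal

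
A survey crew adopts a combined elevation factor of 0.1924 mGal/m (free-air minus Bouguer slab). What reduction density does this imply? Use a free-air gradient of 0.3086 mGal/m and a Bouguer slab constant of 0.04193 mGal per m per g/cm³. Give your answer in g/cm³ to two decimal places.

2.77

0.1924 = 0.3086 − 0.04193 × ρ
ρ = (0.3086 − 0.1924) / 0.04193 = 2.77 g/cm³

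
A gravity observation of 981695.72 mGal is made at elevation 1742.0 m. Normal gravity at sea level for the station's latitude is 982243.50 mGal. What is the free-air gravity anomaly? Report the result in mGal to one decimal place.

Free-air correction = 0.3086 × 1742.0 = 537.58 mGal
Free-air anomaly = 981695.72 − 982243.50 + (537.58) = -10.20 mGal

-10.2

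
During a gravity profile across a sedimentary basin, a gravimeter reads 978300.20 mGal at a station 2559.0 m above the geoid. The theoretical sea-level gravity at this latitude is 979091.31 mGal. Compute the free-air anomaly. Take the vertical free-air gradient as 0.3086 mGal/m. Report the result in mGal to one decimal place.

-1.4

Free-air correction = 0.3086 × 2559.0 = 789.71 mGal
Free-air anomaly = 978300.20 − 979091.31 + (789.71) = -1.40 mGal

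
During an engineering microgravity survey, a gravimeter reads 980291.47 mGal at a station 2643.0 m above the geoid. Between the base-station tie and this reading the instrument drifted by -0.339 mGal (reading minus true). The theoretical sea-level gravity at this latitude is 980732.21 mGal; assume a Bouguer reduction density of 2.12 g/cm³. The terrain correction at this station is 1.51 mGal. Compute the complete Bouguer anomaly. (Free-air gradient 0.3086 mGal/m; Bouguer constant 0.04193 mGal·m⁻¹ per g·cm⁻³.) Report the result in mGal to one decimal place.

141.8

Drift-corrected reading = 980291.47 − (-0.339) = 980291.809 mGal
Free-air correction = 0.3086 × 2643.0 = 815.63 mGal
Free-air anomaly = 980291.809 − 980732.21 + (815.63) = 375.229 mGal
Bouguer slab correction = 0.04193 × 2.12 × 2643.0 = 234.94 mGal
Simple Bouguer anomaly = 375.229 − (234.94) = 140.289 mGal
Complete Bouguer anomaly = 140.289 + 1.51 = 141.799 mGal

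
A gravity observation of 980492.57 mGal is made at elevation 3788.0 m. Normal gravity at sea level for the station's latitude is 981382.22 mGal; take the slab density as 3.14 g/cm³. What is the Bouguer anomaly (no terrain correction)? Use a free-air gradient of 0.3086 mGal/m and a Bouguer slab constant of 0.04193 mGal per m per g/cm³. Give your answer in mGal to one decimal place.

-219.4

Free-air correction = 0.3086 × 3788.0 = 1168.98 mGal
Free-air anomaly = 980492.57 − 981382.22 + (1168.98) = 279.33 mGal
Bouguer slab correction = 0.04193 × 3.14 × 3788.0 = 498.73 mGal
Simple Bouguer anomaly = 279.33 − (498.73) = -219.40 mGal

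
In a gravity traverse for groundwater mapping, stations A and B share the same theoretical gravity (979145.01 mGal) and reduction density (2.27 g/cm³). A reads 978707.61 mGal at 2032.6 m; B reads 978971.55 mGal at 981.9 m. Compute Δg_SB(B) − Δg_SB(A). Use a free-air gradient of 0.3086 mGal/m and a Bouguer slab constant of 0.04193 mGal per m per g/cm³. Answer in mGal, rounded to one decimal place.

39.7

Δg_SB(A) = 978707.61 − 979145.01 + 0.3086×2032.6 − 0.04193×2.27×2032.6 = -3.60 mGal
Δg_SB(B) = 978971.55 − 979145.01 + 0.3086×981.9 − 0.04193×2.27×981.9 = 36.10 mGal
Difference = 36.10 − (-3.60) = 39.70 mGal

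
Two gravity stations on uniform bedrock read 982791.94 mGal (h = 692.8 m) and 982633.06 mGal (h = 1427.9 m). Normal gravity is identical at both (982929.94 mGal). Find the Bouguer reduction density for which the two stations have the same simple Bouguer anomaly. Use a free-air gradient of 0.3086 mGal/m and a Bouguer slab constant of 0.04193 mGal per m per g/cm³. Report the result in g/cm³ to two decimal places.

Δg_obs = 982633.06 − 982791.94 = -158.88 mGal over Δh = 1427.9 − 692.8 = 735.1 m
Equal Bouguer anomalies ⇒ Δg_obs + (0.3086 − 0.04193ρ)·Δh = 0
0.3086 − 0.04193ρ = −Δg_obs/Δh = 0.21613
ρ = (0.3086 − 0.21613) / 0.04193 = 2.21 g/cm³

2.21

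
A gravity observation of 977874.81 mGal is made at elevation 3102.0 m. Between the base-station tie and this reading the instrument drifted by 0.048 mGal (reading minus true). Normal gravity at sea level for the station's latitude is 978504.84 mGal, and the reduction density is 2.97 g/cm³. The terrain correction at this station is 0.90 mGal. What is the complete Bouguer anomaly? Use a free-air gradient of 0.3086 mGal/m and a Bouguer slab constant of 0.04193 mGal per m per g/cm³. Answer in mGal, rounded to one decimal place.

-58.2

Drift-corrected reading = 977874.81 − (0.048) = 977874.762 mGal
Free-air correction = 0.3086 × 3102.0 = 957.28 mGal
Free-air anomaly = 977874.762 − 978504.84 + (957.28) = 327.202 mGal
Bouguer slab correction = 0.04193 × 2.97 × 3102.0 = 386.30 mGal
Simple Bouguer anomaly = 327.202 − (386.30) = -59.098 mGal
Complete Bouguer anomaly = -59.098 + 0.90 = -58.198 mGal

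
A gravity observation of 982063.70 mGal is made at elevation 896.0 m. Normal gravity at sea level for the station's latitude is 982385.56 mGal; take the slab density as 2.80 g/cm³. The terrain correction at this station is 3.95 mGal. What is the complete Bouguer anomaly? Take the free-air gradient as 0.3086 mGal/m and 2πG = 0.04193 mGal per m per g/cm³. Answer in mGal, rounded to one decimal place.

-146.6

Free-air correction = 0.3086 × 896.0 = 276.51 mGal
Free-air anomaly = 982063.70 − 982385.56 + (276.51) = -45.35 mGal
Bouguer slab correction = 0.04193 × 2.80 × 896.0 = 105.19 mGal
Simple Bouguer anomaly = -45.35 − (105.19) = -150.54 mGal
Complete Bouguer anomaly = -150.54 + 3.95 = -146.59 mGal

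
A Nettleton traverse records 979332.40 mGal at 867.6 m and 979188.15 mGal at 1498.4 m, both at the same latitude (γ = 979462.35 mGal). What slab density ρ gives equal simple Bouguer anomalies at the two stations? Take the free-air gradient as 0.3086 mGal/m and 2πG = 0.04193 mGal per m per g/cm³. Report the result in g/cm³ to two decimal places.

Δg_obs = 979188.15 − 979332.40 = -144.25 mGal over Δh = 1498.4 − 867.6 = 630.8 m
Equal Bouguer anomalies ⇒ Δg_obs + (0.3086 − 0.04193ρ)·Δh = 0
0.3086 − 0.04193ρ = −Δg_obs/Δh = 0.22868
ρ = (0.3086 − 0.22868) / 0.04193 = 1.91 g/cm³

1.91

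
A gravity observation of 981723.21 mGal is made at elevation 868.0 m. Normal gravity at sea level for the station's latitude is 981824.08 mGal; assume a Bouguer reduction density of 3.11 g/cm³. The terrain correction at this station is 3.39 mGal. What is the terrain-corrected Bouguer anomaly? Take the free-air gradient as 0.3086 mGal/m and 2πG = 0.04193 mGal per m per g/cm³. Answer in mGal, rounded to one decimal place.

57.2

Free-air correction = 0.3086 × 868.0 = 267.86 mGal
Free-air anomaly = 981723.21 − 981824.08 + (267.86) = 166.99 mGal
Bouguer slab correction = 0.04193 × 3.11 × 868.0 = 113.19 mGal
Simple Bouguer anomaly = 166.99 − (113.19) = 53.80 mGal
Complete Bouguer anomaly = 53.80 + 3.39 = 57.19 mGal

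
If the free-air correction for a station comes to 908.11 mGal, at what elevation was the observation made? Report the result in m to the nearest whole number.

2943

h = 908.11 / 0.3086 = 2942.68 m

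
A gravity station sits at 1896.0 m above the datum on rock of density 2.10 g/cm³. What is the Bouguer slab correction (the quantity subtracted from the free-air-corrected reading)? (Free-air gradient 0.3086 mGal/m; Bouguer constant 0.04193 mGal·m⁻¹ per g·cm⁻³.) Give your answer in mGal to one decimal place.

166.9

Bouguer slab correction = 0.04193 × 2.10 × 1896.0 = 166.9 mGal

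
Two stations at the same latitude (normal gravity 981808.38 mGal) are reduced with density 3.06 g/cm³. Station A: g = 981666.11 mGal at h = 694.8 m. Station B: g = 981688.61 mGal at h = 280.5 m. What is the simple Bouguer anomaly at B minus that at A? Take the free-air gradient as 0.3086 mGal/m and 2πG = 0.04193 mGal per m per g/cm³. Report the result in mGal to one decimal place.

Δg_SB(A) = 981666.11 − 981808.38 + 0.3086×694.8 − 0.04193×3.06×694.8 = -17.00 mGal
Δg_SB(B) = 981688.61 − 981808.38 + 0.3086×280.5 − 0.04193×3.06×280.5 = -69.20 mGal
Difference = -69.20 − (-17.00) = -52.20 mGal

-52.2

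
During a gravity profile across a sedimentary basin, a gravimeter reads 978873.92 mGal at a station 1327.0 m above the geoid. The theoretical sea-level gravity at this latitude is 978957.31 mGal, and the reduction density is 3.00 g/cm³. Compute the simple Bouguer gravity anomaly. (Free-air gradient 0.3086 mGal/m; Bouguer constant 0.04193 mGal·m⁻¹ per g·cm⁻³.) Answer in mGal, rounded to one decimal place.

159.2

Free-air correction = 0.3086 × 1327.0 = 409.51 mGal
Free-air anomaly = 978873.92 − 978957.31 + (409.51) = 326.12 mGal
Bouguer slab correction = 0.04193 × 3.00 × 1327.0 = 166.92 mGal
Simple Bouguer anomaly = 326.12 − (166.92) = 159.20 mGal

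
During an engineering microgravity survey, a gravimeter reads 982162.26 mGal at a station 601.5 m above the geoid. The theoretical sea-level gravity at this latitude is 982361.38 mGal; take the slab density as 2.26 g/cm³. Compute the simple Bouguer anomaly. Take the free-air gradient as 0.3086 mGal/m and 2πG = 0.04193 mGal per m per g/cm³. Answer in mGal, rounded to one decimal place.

Free-air correction = 0.3086 × 601.5 = 185.62 mGal
Free-air anomaly = 982162.26 − 982361.38 + (185.62) = -13.50 mGal
Bouguer slab correction = 0.04193 × 2.26 × 601.5 = 57.00 mGal
Simple Bouguer anomaly = -13.50 − (57.00) = -70.50 mGal

-70.5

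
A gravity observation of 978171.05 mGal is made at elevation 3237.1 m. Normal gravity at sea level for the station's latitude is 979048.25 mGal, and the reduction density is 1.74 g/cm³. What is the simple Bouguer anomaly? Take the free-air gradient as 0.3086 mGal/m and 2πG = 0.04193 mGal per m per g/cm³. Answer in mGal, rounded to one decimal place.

-114.4

Free-air correction = 0.3086 × 3237.1 = 998.97 mGal
Free-air anomaly = 978171.05 − 979048.25 + (998.97) = 121.77 mGal
Bouguer slab correction = 0.04193 × 1.74 × 3237.1 = 236.17 mGal
Simple Bouguer anomaly = 121.77 − (236.17) = -114.40 mGal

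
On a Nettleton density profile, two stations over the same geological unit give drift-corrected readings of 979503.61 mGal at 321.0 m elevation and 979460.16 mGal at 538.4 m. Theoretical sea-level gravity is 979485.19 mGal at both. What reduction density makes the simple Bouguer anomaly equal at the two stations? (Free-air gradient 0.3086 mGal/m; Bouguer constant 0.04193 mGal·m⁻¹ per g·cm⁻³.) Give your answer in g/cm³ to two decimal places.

2.59

Δg_obs = 979460.16 − 979503.61 = -43.45 mGal over Δh = 538.4 − 321.0 = 217.4 m
Equal Bouguer anomalies ⇒ Δg_obs + (0.3086 − 0.04193ρ)·Δh = 0
0.3086 − 0.04193ρ = −Δg_obs/Δh = 0.19986
ρ = (0.3086 − 0.19986) / 0.04193 = 2.59 g/cm³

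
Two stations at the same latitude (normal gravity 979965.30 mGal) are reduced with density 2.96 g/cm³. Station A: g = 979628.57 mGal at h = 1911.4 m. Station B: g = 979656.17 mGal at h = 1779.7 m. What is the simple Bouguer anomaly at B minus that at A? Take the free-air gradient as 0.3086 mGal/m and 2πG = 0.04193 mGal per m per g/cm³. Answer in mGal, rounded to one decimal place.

Δg_SB(A) = 979628.57 − 979965.30 + 0.3086×1911.4 − 0.04193×2.96×1911.4 = 15.90 mGal
Δg_SB(B) = 979656.17 − 979965.30 + 0.3086×1779.7 − 0.04193×2.96×1779.7 = 19.20 mGal
Difference = 19.20 − (15.90) = 3.30 mGal

3.3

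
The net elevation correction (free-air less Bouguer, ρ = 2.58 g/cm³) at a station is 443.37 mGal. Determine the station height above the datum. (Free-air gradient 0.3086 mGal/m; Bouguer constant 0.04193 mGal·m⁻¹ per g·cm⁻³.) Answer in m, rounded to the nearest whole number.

2212

Combined gradient = 0.3086 − 0.04193 × 2.58 = 0.2004206 mGal/m
h = 443.37 / 0.2004206 = 2212.20 m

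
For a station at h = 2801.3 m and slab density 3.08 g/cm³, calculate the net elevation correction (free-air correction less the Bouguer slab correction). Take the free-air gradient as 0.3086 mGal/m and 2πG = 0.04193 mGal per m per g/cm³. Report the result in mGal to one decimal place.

Combined gradient = 0.3086 − 0.04193 × 3.08 = 0.1794556 mGal/m
Combined elevation correction = 0.1794556 × 2801.3 = 502.7 mGal

502.7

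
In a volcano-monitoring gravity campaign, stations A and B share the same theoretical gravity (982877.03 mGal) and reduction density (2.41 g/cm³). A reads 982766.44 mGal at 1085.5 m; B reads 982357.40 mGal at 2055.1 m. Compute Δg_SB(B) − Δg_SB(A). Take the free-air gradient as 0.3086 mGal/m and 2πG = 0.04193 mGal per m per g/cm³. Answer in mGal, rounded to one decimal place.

Δg_SB(A) = 982766.44 − 982877.03 + 0.3086×1085.5 − 0.04193×2.41×1085.5 = 114.70 mGal
Δg_SB(B) = 982357.40 − 982877.03 + 0.3086×2055.1 − 0.04193×2.41×2055.1 = -93.10 mGal
Difference = -93.10 − (114.70) = -207.80 mGal

-207.8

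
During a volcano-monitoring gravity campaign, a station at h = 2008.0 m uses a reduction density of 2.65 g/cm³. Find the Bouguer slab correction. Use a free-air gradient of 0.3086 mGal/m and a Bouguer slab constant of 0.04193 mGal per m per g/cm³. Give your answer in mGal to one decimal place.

223.1

Bouguer slab correction = 0.04193 × 2.65 × 2008.0 = 223.1 mGal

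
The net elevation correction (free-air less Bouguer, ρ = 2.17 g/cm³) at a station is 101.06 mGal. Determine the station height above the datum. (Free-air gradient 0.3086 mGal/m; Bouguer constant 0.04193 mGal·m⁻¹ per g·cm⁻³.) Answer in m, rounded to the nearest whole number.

Combined gradient = 0.3086 − 0.04193 × 2.17 = 0.2176119 mGal/m
h = 101.06 / 0.2176119 = 464.40 m

464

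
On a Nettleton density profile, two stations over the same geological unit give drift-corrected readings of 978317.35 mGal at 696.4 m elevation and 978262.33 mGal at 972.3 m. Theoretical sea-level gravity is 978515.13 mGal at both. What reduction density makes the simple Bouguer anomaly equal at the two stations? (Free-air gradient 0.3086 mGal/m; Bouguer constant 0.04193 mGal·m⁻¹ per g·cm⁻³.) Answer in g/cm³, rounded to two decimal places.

Δg_obs = 978262.33 − 978317.35 = -55.02 mGal over Δh = 972.3 − 696.4 = 275.9 m
Equal Bouguer anomalies ⇒ Δg_obs + (0.3086 − 0.04193ρ)·Δh = 0
0.3086 − 0.04193ρ = −Δg_obs/Δh = 0.19942
ρ = (0.3086 − 0.19942) / 0.04193 = 2.60 g/cm³

2.60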